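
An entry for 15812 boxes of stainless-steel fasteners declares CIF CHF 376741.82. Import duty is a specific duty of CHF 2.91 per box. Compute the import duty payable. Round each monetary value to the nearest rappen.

Import duty = 15812 × 2.91 = 46012.92

Import duty: CHF 46012.92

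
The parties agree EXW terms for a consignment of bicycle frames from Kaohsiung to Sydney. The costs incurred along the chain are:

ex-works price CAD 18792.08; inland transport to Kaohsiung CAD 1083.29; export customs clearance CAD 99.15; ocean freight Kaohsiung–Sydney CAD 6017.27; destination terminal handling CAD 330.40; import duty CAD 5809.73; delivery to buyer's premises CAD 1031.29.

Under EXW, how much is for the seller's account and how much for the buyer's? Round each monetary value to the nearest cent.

EXW: the seller makes goods available at their premises; the buyer bears all onward costs.
Seller's account: goods 18792.08 = 18792.08
Buyer's account: inland to port 1083.29 + export clearance 99.15 + freight 6017.27 + destination terminal 330.40 + duty 5809.73 + delivery 1031.29 = 14371.13

Seller: CAD 18792.08; buyer: CAD 14371.13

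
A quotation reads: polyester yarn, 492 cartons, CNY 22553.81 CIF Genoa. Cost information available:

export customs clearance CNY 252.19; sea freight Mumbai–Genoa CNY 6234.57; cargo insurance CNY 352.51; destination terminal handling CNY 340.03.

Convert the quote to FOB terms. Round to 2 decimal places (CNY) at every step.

FOB price: CNY 15966.73

Not relevant to the conversion: export clearance — on the seller under both CIF and FOB; already in the CIF price and stays in the FOB price. destination terminal — on the buyer under both terms; not part of either seller's price.
From CIF to FOB, the seller no longer bears: freight, insurance.
FOB price = 22553.81 − 6234.57 − 352.51 = 15966.73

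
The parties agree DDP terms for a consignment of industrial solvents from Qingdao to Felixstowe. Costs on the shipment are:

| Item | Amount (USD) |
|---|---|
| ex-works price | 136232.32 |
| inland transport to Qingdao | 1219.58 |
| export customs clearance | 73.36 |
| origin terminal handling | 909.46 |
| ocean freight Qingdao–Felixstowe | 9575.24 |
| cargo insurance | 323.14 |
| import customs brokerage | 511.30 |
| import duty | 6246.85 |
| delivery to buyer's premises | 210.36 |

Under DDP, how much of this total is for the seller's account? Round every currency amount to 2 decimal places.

DDP: the seller bears all costs including import duty.
Seller's account: goods 136232.32 + inland to port 1219.58 + export clearance 73.36 + origin terminal 909.46 + freight 9575.24 + insurance 323.14 + brokerage 511.30 + duty 6246.85 + delivery 210.36 = 155301.61
Buyer's account: 0.00

Seller's account: USD 155301.61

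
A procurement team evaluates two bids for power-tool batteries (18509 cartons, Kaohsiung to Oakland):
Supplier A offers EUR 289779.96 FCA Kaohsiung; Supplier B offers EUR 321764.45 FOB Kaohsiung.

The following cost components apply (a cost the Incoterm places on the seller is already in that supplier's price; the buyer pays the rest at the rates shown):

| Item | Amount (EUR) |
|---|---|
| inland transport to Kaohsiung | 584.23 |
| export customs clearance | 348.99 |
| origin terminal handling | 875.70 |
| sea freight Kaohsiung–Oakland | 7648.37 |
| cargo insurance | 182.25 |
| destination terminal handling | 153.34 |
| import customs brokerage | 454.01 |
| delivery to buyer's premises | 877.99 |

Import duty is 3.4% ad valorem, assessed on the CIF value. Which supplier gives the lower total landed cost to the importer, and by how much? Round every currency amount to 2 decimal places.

Supplier A is cheaper by EUR 32166.49

Supplier A (FCA):
CIF value = FCA price + origin terminal + freight + insurance = 289779.96 + 875.70 + 7648.37 + 182.25 = 298486.28
Import duty = 298486.28 × 3.4% = 10148.53
Buyer bears (A): 875.70 + 7648.37 + 182.25 + 153.34 + 454.01 + 877.99 = 10191.66
Landed cost (A) = invoice 289779.96 + 10191.66 + duty 10148.53 = 310120.15
Supplier B (FOB):
CIF value = FOB price + freight + insurance = 321764.45 + 7648.37 + 182.25 = 329595.07
Import duty = 329595.07 × 3.4% = 11206.23
Buyer bears (B): 7648.37 + 182.25 + 153.34 + 454.01 + 877.99 = 9315.96
Landed cost (B) = invoice 321764.45 + 9315.96 + duty 11206.23 = 342286.64
Difference = |310120.15 − 342286.64| = 32166.49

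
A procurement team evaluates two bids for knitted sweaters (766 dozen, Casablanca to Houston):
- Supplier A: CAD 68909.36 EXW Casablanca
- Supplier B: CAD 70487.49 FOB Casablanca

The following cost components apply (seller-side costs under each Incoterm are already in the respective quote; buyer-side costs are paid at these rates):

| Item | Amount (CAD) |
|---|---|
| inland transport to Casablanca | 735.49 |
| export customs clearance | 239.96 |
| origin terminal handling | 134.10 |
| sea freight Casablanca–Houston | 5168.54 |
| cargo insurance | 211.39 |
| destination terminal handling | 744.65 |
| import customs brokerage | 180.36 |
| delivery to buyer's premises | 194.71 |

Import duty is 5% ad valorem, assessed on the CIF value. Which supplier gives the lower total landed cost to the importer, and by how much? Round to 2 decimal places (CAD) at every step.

Supplier A is cheaper by CAD 492.01

Supplier A (EXW):
CIF value = EXW price + inland to port + export clearance + origin terminal + freight + insurance = 68909.36 + 735.49 + 239.96 + 134.10 + 5168.54 + 211.39 = 75398.84
Import duty = 75398.84 × 5% = 3769.94
Buyer bears (A): 735.49 + 239.96 + 134.10 + 5168.54 + 211.39 + 744.65 + 180.36 + 194.71 = 7609.20
Landed cost (A) = invoice 68909.36 + 7609.20 + duty 3769.94 = 80288.50
Supplier B (FOB):
CIF value = FOB price + freight + insurance = 70487.49 + 5168.54 + 211.39 = 75867.42
Import duty = 75867.42 × 5% = 3793.37
Buyer bears (B): 5168.54 + 211.39 + 744.65 + 180.36 + 194.71 = 6499.65
Landed cost (B) = invoice 70487.49 + 6499.65 + duty 3793.37 = 80780.51
Difference = |80288.50 − 80780.51| = 492.01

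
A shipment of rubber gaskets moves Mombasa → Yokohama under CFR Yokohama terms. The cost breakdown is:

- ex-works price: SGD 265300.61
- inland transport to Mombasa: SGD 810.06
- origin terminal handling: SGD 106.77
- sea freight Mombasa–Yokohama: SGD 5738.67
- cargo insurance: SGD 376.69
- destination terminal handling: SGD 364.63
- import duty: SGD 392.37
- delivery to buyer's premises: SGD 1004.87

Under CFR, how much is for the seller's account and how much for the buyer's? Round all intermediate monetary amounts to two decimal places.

CFR: the seller pays costs through ocean freight to the destination port, but not insurance.
Seller's account: goods 265300.61 + inland to port 810.06 + origin terminal 106.77 + freight 5738.67 = 271956.11
Buyer's account: insurance 376.69 + destination terminal 364.63 + duty 392.37 + delivery 1004.87 = 2138.56

Seller: SGD 271956.11; buyer: SGD 2138.56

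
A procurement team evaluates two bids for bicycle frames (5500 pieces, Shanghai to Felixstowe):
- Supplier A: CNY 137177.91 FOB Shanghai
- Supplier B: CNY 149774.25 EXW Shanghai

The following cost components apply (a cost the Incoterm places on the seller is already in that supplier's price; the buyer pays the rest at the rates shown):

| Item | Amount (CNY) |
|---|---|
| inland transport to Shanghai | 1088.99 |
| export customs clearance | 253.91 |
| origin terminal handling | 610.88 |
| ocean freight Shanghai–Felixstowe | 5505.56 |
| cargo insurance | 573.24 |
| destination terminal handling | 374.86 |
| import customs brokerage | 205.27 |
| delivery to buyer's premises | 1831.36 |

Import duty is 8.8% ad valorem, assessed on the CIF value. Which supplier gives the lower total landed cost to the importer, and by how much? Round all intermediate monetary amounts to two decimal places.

Supplier A is cheaper by CNY 15830.53

Supplier A (FOB):
CIF value = FOB price + freight + insurance = 137177.91 + 5505.56 + 573.24 = 143256.71
Import duty = 143256.71 × 8.8% = 12606.59
Buyer bears (A): 5505.56 + 573.24 + 374.86 + 205.27 + 1831.36 = 8490.29
Landed cost (A) = invoice 137177.91 + 8490.29 + duty 12606.59 = 158274.79
Supplier B (EXW):
CIF value = EXW price + inland to port + export clearance + origin terminal + freight + insurance = 149774.25 + 1088.99 + 253.91 + 610.88 + 5505.56 + 573.24 = 157806.83
Import duty = 157806.83 × 8.8% = 13887.00
Buyer bears (B): 1088.99 + 253.91 + 610.88 + 5505.56 + 573.24 + 374.86 + 205.27 + 1831.36 = 10444.07
Landed cost (B) = invoice 149774.25 + 10444.07 + duty 13887.00 = 174105.32
Difference = |158274.79 − 174105.32| = 15830.53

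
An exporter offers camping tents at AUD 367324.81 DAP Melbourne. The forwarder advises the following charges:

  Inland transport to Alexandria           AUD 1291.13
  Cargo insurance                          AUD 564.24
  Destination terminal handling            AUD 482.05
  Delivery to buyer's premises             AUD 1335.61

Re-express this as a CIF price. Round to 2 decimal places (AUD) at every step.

CIF price: AUD 365507.15

Not relevant to the conversion: insurance, inland to port — on the seller under both DAP and CIF; already in the DAP price and stays in the CIF price.
From DAP to CIF, the seller no longer bears: destination terminal, delivery.
CIF price = 367324.81 − 482.05 − 1335.61 = 365507.15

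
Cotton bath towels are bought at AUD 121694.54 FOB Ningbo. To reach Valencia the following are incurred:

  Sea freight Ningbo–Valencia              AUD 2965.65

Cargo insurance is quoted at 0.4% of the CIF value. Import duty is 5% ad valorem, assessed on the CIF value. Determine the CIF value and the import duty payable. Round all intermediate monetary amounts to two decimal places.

CIF value: AUD 125160.83; import duty: AUD 6258.04

Let C be the CIF value. C = FOB price + freight + 0.4% × C
C − 0.4% × C = 121694.54 + 2965.65
0.996 × C = 124660.19
C = 124660.19 / 0.996 = 125160.83
Insurance premium = 0.4% × 125160.83 = 500.64
Import duty = 125160.83 × 5% = 6258.04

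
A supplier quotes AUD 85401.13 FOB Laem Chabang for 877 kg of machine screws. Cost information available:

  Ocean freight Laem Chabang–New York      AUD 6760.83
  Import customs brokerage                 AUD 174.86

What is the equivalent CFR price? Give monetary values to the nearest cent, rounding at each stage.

CFR price: AUD 92161.96

Not relevant to the conversion: brokerage — on the buyer under both terms; not part of either seller's price.
From FOB to CFR, the seller additionally bears: freight.
CFR price = 85401.13 + 6760.83 = 92161.96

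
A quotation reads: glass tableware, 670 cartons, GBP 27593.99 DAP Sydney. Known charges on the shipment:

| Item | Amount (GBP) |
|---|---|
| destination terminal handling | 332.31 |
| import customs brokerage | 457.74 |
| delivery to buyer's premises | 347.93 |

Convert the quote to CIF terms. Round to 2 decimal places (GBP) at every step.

Not relevant to the conversion: brokerage — on the buyer under both terms; not part of either seller's price.
From DAP to CIF, the seller no longer bears: destination terminal, delivery.
CIF price = 27593.99 − 332.31 − 347.93 = 26913.75

CIF price: GBP 26913.75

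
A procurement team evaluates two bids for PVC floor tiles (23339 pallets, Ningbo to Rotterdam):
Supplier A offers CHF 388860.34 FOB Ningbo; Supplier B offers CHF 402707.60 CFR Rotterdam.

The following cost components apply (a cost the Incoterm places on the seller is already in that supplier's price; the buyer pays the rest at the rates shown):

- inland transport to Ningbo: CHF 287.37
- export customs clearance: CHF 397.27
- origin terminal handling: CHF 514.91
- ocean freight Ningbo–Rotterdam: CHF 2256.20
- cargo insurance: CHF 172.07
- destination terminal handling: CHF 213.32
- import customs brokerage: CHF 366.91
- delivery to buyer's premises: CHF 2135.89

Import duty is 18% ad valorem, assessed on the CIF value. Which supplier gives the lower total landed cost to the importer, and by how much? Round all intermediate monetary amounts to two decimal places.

Supplier A is cheaper by CHF 13677.45

Supplier A (FOB):
CIF value = FOB price + freight + insurance = 388860.34 + 2256.20 + 172.07 = 391288.61
Import duty = 391288.61 × 18% = 70431.95
Buyer bears (A): 2256.20 + 172.07 + 213.32 + 366.91 + 2135.89 = 5144.39
Landed cost (A) = invoice 388860.34 + 5144.39 + duty 70431.95 = 464436.68
Supplier B (CFR):
CIF value = CFR price + insurance = 402707.60 + 172.07 = 402879.67
Import duty = 402879.67 × 18% = 72518.34
Buyer bears (B): 172.07 + 213.32 + 366.91 + 2135.89 = 2888.19
Landed cost (B) = invoice 402707.60 + 2888.19 + duty 72518.34 = 478114.13
Difference = |464436.68 − 478114.13| = 13677.45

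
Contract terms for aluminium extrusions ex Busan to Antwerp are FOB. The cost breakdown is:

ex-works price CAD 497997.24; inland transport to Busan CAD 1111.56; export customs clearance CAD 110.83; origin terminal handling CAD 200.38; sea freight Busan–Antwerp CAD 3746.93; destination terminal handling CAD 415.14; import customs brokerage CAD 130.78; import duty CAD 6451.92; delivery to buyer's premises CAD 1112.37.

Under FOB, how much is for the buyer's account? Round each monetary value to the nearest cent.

FOB: the seller bears costs until goods are on board at the origin port; the buyer bears freight, insurance and all costs thereafter.
Seller's account: goods 497997.24 + inland to port 1111.56 + export clearance 110.83 + origin terminal 200.38 = 499420.01
Buyer's account: freight 3746.93 + destination terminal 415.14 + brokerage 130.78 + duty 6451.92 + delivery 1112.37 = 11857.14

Buyer's account: CAD 11857.14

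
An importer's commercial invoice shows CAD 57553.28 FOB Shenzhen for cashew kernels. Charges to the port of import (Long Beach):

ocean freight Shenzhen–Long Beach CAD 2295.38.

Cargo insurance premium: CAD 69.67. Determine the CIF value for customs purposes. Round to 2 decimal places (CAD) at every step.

CIF value: CAD 59918.33

CIF = FOB price + freight + insurance
CIF = 57553.28 + 2295.38 + 69.67 = 59918.33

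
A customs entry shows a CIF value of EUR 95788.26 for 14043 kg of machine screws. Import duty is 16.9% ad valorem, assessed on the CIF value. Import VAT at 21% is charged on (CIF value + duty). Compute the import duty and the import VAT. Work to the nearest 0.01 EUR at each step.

Import duty: EUR 16188.22; import VAT: EUR 23515.06

Import duty = 95788.26 × 16.9% = 16188.22
VAT base = CIF + duty = 95788.26 + 16188.22 = 111976.48
Import VAT = 111976.48 × 21% = 23515.06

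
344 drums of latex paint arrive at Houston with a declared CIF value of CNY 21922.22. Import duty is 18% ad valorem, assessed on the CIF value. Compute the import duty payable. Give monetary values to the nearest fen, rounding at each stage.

Import duty = 21922.22 × 18% = 3946.00

Import duty: CNY 3946.00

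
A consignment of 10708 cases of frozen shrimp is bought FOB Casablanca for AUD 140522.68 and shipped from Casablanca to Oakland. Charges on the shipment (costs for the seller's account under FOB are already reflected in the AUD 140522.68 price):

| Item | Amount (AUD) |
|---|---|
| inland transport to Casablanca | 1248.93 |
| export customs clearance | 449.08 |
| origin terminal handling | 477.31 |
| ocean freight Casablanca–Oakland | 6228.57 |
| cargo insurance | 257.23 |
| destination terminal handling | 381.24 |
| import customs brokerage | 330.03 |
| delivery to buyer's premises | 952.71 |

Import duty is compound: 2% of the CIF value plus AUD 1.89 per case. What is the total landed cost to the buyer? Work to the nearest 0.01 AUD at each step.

Total landed cost: AUD 171850.75

FOB: the seller bears costs until goods are on board at the origin port; the buyer bears freight, insurance and all costs thereafter.
Already in the invoice (seller's account under FOB): inland to port, export clearance, origin terminal — exclude.
CIF value = FOB price + freight + insurance = 140522.68 + 6228.57 + 257.23 = 147008.48
Ad valorem component: 147008.48 × 2% = 2940.17
Specific component: 10708 × 1.89 = 20238.12
Import duty = 2940.17 + 20238.12 = 23178.29
Buyer bears: freight 6228.57 + insurance 257.23 + destination terminal 381.24 + brokerage 330.03 + delivery 952.71 + duty 23178.29 = 31328.07
Landed cost = invoice 140522.68 + 31328.07 = 171850.75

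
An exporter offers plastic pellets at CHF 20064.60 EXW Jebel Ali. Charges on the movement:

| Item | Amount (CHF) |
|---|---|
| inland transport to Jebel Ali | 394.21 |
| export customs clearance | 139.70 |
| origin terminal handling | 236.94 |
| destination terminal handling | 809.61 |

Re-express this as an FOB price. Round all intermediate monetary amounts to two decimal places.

Not relevant to the conversion: destination terminal — on the buyer under both terms; not part of either seller's price.
From EXW to FOB, the seller additionally bears: inland to port, export clearance, origin terminal.
FOB price = 20064.60 + 394.21 + 139.70 + 236.94 = 20835.45

FOB price: CHF 20835.45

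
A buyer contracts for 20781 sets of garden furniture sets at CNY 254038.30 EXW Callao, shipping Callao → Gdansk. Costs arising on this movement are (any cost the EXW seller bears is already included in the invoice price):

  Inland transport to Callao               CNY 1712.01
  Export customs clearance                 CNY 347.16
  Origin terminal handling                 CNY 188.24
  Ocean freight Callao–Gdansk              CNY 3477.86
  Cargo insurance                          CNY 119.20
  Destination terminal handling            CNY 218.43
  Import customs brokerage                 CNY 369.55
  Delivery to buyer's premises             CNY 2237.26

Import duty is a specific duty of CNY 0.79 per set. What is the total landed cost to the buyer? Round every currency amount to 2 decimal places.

Total landed cost: CNY 279125.00

EXW: the seller makes goods available at their premises; the buyer bears all onward costs.
CIF value = EXW price + inland to port + export clearance + origin terminal + freight + insurance = 254038.30 + 1712.01 + 347.16 + 188.24 + 3477.86 + 119.20 = 259882.77
Import duty = 20781 × 0.79 = 16416.99
Buyer bears: inland to port 1712.01 + export clearance 347.16 + origin terminal 188.24 + freight 3477.86 + insurance 119.20 + destination terminal 218.43 + brokerage 369.55 + delivery 2237.26 + duty 16416.99 = 25086.70
Landed cost = invoice 254038.30 + 25086.70 = 279125.00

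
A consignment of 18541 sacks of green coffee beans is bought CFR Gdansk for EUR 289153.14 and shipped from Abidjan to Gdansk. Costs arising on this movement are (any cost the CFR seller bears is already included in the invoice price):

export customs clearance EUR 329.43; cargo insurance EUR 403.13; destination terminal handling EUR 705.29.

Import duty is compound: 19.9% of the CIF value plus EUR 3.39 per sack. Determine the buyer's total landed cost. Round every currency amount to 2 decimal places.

CFR: the seller pays costs through ocean freight to the destination port, but not insurance.
Already in the invoice (seller's account under CFR): export clearance — exclude.
CIF value = CFR price + insurance = 289153.14 + 403.13 = 289556.27
Ad valorem component: 289556.27 × 19.9% = 57621.70
Specific component: 18541 × 3.39 = 62853.99
Import duty = 57621.70 + 62853.99 = 120475.69
Buyer bears: insurance 403.13 + destination terminal 705.29 + duty 120475.69 = 121584.11
Landed cost = invoice 289153.14 + 121584.11 = 410737.25

Total landed cost: EUR 410737.25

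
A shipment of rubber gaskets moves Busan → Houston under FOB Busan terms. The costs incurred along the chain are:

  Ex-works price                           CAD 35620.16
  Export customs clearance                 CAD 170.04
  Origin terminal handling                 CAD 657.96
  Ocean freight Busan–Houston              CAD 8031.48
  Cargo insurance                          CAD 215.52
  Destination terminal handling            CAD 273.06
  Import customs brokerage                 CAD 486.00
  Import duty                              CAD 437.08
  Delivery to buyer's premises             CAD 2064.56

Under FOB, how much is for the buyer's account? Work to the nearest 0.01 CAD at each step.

Buyer's account: CAD 11507.70

FOB: the seller bears costs until goods are on board at the origin port; the buyer bears freight, insurance and all costs thereafter.
Seller's account: goods 35620.16 + export clearance 170.04 + origin terminal 657.96 = 36448.16
Buyer's account: freight 8031.48 + insurance 215.52 + destination terminal 273.06 + brokerage 486.00 + duty 437.08 + delivery 2064.56 = 11507.70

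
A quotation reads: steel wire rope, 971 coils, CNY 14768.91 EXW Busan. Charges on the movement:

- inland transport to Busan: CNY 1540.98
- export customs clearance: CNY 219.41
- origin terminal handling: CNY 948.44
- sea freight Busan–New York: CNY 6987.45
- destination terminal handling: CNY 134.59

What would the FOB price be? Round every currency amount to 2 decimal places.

Not relevant to the conversion: freight, destination terminal — on the buyer under both terms; not part of either seller's price.
From EXW to FOB, the seller additionally bears: inland to port, export clearance, origin terminal.
FOB price = 14768.91 + 1540.98 + 219.41 + 948.44 = 17477.74

FOB price: CNY 17477.74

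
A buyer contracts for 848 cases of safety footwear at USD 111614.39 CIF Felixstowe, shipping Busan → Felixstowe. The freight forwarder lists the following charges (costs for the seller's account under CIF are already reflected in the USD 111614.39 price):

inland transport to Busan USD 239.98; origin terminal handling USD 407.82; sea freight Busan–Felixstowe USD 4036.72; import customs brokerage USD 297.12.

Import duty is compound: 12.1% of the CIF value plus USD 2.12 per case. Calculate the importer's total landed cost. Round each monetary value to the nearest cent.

CIF: the seller pays costs through ocean freight and marine insurance to the destination port.
Already in the invoice (seller's account under CIF): inland to port, origin terminal, freight — exclude.
The CIF price already equals the CIF value: 111614.39
Ad valorem component: 111614.39 × 12.1% = 13505.34
Specific component: 848 × 2.12 = 1797.76
Import duty = 13505.34 + 1797.76 = 15303.10
Buyer bears: brokerage 297.12 + duty 15303.10 = 15600.22
Landed cost = invoice 111614.39 + 15600.22 = 127214.61

Total landed cost: USD 127214.61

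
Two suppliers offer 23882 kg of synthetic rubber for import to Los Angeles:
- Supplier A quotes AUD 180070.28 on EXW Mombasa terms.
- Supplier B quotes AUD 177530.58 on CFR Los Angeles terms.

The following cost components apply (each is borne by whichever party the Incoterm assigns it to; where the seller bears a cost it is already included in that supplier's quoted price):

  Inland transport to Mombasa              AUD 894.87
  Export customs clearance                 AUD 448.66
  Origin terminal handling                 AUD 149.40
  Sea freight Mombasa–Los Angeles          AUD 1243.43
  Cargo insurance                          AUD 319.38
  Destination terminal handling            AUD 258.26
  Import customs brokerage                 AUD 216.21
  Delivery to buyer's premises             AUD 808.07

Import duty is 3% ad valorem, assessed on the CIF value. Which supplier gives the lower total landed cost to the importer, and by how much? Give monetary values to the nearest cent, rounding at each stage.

Supplier A (EXW):
CIF value = EXW price + inland to port + export clearance + origin terminal + freight + insurance = 180070.28 + 894.87 + 448.66 + 149.40 + 1243.43 + 319.38 = 183126.02
Import duty = 183126.02 × 3% = 5493.78
Buyer bears (A): 894.87 + 448.66 + 149.40 + 1243.43 + 319.38 + 258.26 + 216.21 + 808.07 = 4338.28
Landed cost (A) = invoice 180070.28 + 4338.28 + duty 5493.78 = 189902.34
Supplier B (CFR):
CIF value = CFR price + insurance = 177530.58 + 319.38 = 177849.96
Import duty = 177849.96 × 3% = 5335.50
Buyer bears (B): 319.38 + 258.26 + 216.21 + 808.07 = 1601.92
Landed cost (B) = invoice 177530.58 + 1601.92 + duty 5335.50 = 184468.00
Difference = |189902.34 − 184468.00| = 5434.34

Supplier B is cheaper by AUD 5434.34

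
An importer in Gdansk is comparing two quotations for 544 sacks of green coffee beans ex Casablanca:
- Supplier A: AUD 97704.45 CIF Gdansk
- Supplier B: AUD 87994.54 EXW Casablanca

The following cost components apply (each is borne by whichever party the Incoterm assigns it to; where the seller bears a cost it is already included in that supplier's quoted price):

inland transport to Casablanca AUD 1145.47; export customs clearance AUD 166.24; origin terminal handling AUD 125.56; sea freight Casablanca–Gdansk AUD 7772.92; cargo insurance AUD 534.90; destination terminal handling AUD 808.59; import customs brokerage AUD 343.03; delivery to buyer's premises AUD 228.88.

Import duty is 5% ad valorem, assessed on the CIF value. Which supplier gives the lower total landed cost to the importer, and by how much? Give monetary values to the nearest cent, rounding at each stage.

Supplier A (CIF):
The CIF price already equals the CIF value: 97704.45
Import duty = 97704.45 × 5% = 4885.22
Buyer bears (A): 808.59 + 343.03 + 228.88 = 1380.50
Landed cost (A) = invoice 97704.45 + 1380.50 + duty 4885.22 = 103970.17
Supplier B (EXW):
CIF value = EXW price + inland to port + export clearance + origin terminal + freight + insurance = 87994.54 + 1145.47 + 166.24 + 125.56 + 7772.92 + 534.90 = 97739.63
Import duty = 97739.63 × 5% = 4886.98
Buyer bears (B): 1145.47 + 166.24 + 125.56 + 7772.92 + 534.90 + 808.59 + 343.03 + 228.88 = 11125.59
Landed cost (B) = invoice 87994.54 + 11125.59 + duty 4886.98 = 104007.11
Difference = |103970.17 − 104007.11| = 36.94

Supplier A is cheaper by AUD 36.94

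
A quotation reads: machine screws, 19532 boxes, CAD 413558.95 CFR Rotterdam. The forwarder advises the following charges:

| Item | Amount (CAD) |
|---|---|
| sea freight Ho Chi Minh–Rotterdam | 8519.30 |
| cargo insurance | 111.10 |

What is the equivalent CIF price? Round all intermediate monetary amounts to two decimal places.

Not relevant to the conversion: freight — on the seller under both CFR and CIF; already in the CFR price and stays in the CIF price.
From CFR to CIF, the seller additionally bears: insurance.
CIF price = 413558.95 + 111.10 = 413670.05

CIF price: CAD 413670.05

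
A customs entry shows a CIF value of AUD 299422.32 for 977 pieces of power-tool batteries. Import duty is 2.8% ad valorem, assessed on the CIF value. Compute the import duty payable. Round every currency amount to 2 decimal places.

Import duty = 299422.32 × 2.8% = 8383.82

Import duty: AUD 8383.82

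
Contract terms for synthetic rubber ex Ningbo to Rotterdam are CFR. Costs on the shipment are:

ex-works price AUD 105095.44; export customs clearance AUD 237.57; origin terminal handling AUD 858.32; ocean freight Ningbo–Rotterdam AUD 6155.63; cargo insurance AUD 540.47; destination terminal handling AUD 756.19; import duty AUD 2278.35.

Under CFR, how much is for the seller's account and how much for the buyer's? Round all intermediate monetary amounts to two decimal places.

CFR: the seller pays costs through ocean freight to the destination port, but not insurance.
Seller's account: goods 105095.44 + export clearance 237.57 + origin terminal 858.32 + freight 6155.63 = 112346.96
Buyer's account: insurance 540.47 + destination terminal 756.19 + duty 2278.35 = 3575.01

Seller: AUD 112346.96; buyer: AUD 3575.01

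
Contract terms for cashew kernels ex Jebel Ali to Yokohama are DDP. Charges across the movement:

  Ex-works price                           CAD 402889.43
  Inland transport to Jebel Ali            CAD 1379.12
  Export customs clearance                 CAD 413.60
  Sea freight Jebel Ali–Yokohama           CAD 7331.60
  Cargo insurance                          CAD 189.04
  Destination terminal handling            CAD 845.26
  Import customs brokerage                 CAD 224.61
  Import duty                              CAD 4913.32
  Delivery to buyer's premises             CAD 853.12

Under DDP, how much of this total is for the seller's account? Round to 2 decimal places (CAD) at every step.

DDP: the seller bears all costs including import duty.
Seller's account: goods 402889.43 + inland to port 1379.12 + export clearance 413.60 + freight 7331.60 + insurance 189.04 + destination terminal 845.26 + brokerage 224.61 + duty 4913.32 + delivery 853.12 = 419039.10
Buyer's account: 0.00

Seller's account: CAD 419039.10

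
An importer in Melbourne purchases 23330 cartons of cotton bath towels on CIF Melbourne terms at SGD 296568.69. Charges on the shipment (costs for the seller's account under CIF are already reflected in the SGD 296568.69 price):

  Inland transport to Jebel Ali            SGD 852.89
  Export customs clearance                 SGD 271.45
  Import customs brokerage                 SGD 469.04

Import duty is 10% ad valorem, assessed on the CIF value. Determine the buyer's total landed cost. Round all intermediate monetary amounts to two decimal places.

CIF: the seller pays costs through ocean freight and marine insurance to the destination port.
Already in the invoice (seller's account under CIF): inland to port, export clearance — exclude.
The CIF price already equals the CIF value: 296568.69
Import duty = 296568.69 × 10% = 29656.87
Buyer bears: brokerage 469.04 + duty 29656.87 = 30125.91
Landed cost = invoice 296568.69 + 30125.91 = 326694.60

Total landed cost: SGD 326694.60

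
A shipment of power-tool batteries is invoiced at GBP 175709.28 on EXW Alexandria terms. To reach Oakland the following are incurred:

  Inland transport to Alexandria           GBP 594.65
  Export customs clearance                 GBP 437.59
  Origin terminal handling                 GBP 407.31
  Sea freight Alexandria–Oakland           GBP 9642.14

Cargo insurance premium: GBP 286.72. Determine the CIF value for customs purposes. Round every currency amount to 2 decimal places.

CIF value: GBP 187077.69

CIF = EXW price + pre-shipment costs + freight + insurance
CIF = 175709.28 + 594.65 + 437.59 + 407.31 + 9642.14 + 286.72 = 187077.69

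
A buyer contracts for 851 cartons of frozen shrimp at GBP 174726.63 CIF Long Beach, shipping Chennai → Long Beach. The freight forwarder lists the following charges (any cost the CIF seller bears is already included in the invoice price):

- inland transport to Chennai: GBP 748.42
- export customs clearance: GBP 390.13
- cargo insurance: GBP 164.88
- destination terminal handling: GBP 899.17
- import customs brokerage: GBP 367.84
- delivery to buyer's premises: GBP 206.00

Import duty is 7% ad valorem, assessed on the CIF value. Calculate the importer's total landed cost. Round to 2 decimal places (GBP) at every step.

CIF: the seller pays costs through ocean freight and marine insurance to the destination port.
Already in the invoice (seller's account under CIF): inland to port, export clearance, insurance — exclude.
The CIF price already equals the CIF value: 174726.63
Import duty = 174726.63 × 7% = 12230.86
Buyer bears: destination terminal 899.17 + brokerage 367.84 + delivery 206.00 + duty 12230.86 = 13703.87
Landed cost = invoice 174726.63 + 13703.87 = 188430.50

Total landed cost: GBP 188430.50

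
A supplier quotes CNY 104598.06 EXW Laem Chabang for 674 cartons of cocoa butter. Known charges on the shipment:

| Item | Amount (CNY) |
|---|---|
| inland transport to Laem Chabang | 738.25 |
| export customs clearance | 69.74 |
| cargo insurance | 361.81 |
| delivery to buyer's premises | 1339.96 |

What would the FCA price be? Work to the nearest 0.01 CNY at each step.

Not relevant to the conversion: delivery, insurance — on the buyer under both terms; not part of either seller's price.
From EXW to FCA, the seller additionally bears: inland to port, export clearance.
FCA price = 104598.06 + 738.25 + 69.74 = 105406.05

FCA price: CNY 105406.05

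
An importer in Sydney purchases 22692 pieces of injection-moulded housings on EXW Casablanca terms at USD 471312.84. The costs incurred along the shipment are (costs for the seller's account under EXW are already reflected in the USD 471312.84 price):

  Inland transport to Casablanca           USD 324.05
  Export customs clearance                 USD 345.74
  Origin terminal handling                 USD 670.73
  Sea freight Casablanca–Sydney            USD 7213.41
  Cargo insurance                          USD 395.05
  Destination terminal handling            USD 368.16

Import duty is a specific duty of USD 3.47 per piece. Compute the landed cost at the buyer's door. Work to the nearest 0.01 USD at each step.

Total landed cost: USD 559371.22

EXW: the seller makes goods available at their premises; the buyer bears all onward costs.
CIF value = EXW price + inland to port + export clearance + origin terminal + freight + insurance = 471312.84 + 324.05 + 345.74 + 670.73 + 7213.41 + 395.05 = 480261.82
Import duty = 22692 × 3.47 = 78741.24
Buyer bears: inland to port 324.05 + export clearance 345.74 + origin terminal 670.73 + freight 7213.41 + insurance 395.05 + destination terminal 368.16 + duty 78741.24 = 88058.38
Landed cost = invoice 471312.84 + 88058.38 = 559371.22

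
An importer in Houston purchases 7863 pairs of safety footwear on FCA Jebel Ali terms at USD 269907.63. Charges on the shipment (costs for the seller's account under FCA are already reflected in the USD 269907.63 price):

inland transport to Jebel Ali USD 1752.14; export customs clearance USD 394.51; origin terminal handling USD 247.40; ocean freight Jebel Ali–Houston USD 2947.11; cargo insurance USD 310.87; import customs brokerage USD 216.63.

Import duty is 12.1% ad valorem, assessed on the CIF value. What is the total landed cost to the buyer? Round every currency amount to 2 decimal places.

Total landed cost: USD 306712.61

FCA: the seller delivers export-cleared goods to the carrier; the buyer bears costs from that point.
Already in the invoice (seller's account under FCA): inland to port, export clearance — exclude.
CIF value = FCA price + origin terminal + freight + insurance = 269907.63 + 247.40 + 2947.11 + 310.87 = 273413.01
Import duty = 273413.01 × 12.1% = 33082.97
Buyer bears: origin terminal 247.40 + freight 2947.11 + insurance 310.87 + brokerage 216.63 + duty 33082.97 = 36804.98
Landed cost = invoice 269907.63 + 36804.98 = 306712.61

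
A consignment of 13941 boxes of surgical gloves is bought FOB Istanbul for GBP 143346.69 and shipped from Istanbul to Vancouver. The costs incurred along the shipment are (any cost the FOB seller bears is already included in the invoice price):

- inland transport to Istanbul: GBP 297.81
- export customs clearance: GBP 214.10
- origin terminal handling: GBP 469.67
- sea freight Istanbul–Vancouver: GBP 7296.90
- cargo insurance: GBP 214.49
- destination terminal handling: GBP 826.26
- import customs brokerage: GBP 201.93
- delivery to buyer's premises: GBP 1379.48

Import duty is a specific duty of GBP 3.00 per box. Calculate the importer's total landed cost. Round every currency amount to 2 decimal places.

FOB: the seller bears costs until goods are on board at the origin port; the buyer bears freight, insurance and all costs thereafter.
Already in the invoice (seller's account under FOB): inland to port, export clearance, origin terminal — exclude.
CIF value = FOB price + freight + insurance = 143346.69 + 7296.90 + 214.49 = 150858.08
Import duty = 13941 × 3.00 = 41823.00
Buyer bears: freight 7296.90 + insurance 214.49 + destination terminal 826.26 + brokerage 201.93 + delivery 1379.48 + duty 41823.00 = 51742.06
Landed cost = invoice 143346.69 + 51742.06 = 195088.75

Total landed cost: GBP 195088.75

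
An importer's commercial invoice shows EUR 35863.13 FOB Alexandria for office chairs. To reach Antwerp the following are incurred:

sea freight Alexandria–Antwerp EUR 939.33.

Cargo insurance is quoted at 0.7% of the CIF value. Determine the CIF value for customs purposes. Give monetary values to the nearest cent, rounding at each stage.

CIF value: EUR 37061.89

Let C be the CIF value. C = FOB price + freight + 0.7% × C
C − 0.7% × C = 35863.13 + 939.33
0.993 × C = 36802.46
C = 36802.46 / 0.993 = 37061.89
Insurance premium = 0.7% × 37061.89 = 259.43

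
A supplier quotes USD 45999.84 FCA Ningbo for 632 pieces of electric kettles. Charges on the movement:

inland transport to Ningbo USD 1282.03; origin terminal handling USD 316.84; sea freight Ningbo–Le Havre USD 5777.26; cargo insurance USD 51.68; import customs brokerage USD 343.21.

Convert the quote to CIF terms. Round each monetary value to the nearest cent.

Not relevant to the conversion: inland to port — on the seller under both FCA and CIF; already in the FCA price and stays in the CIF price. brokerage — on the buyer under both terms; not part of either seller's price.
From FCA to CIF, the seller additionally bears: origin terminal, freight, insurance.
CIF price = 45999.84 + 316.84 + 5777.26 + 51.68 = 52145.62

CIF price: USD 52145.62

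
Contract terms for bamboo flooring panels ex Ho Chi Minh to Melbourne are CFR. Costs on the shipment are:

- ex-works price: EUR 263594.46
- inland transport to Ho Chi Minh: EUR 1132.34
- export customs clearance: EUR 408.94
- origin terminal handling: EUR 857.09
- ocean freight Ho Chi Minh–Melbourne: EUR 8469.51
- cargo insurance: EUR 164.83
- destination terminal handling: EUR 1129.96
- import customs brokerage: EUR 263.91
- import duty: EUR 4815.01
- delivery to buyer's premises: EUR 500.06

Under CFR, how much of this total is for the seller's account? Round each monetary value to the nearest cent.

CFR: the seller pays costs through ocean freight to the destination port, but not insurance.
Seller's account: goods 263594.46 + inland to port 1132.34 + export clearance 408.94 + origin terminal 857.09 + freight 8469.51 = 274462.34
Buyer's account: insurance 164.83 + destination terminal 1129.96 + brokerage 263.91 + duty 4815.01 + delivery 500.06 = 6873.77

Seller's account: EUR 274462.34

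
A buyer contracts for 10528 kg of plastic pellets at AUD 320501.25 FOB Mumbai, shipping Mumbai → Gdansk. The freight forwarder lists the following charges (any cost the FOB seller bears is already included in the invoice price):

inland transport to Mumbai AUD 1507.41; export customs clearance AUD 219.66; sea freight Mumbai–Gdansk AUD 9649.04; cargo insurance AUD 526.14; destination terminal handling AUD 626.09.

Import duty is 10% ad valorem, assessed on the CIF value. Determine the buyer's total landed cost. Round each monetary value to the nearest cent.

FOB: the seller bears costs until goods are on board at the origin port; the buyer bears freight, insurance and all costs thereafter.
Already in the invoice (seller's account under FOB): inland to port, export clearance — exclude.
CIF value = FOB price + freight + insurance = 320501.25 + 9649.04 + 526.14 = 330676.43
Import duty = 330676.43 × 10% = 33067.64
Buyer bears: freight 9649.04 + insurance 526.14 + destination terminal 626.09 + duty 33067.64 = 43868.91
Landed cost = invoice 320501.25 + 43868.91 = 364370.16

Total landed cost: AUD 364370.16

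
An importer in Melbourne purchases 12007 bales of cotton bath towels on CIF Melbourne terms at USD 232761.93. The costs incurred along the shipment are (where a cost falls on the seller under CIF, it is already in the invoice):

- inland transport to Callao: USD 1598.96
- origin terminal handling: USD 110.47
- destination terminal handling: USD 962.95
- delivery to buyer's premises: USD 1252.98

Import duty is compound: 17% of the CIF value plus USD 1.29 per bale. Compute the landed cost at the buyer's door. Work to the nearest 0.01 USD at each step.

CIF: the seller pays costs through ocean freight and marine insurance to the destination port.
Already in the invoice (seller's account under CIF): inland to port, origin terminal — exclude.
The CIF price already equals the CIF value: 232761.93
Ad valorem component: 232761.93 × 17% = 39569.53
Specific component: 12007 × 1.29 = 15489.03
Import duty = 39569.53 + 15489.03 = 55058.56
Buyer bears: destination terminal 962.95 + delivery 1252.98 + duty 55058.56 = 57274.49
Landed cost = invoice 232761.93 + 57274.49 = 290036.42

Total landed cost: USD 290036.42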